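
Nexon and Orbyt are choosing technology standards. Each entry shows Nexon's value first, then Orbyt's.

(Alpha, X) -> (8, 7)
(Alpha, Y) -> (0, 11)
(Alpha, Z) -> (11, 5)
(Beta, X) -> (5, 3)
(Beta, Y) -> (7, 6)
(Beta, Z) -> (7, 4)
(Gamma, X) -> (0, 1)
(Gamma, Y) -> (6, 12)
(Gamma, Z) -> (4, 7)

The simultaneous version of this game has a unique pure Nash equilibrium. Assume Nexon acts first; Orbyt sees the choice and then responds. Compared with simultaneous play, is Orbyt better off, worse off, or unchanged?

Backward induction with Nexon moving first.
- Alpha: BR = Y, leader payoff 0.
- Beta: BR = Y, leader payoff 7.
- Gamma: BR = Y, leader payoff 6.
Maximizing over 0, 7, 6, Nexon chooses Beta. Subgame-perfect outcome: (Beta, Y) with payoffs (7, 6).
Now find the simultaneous Nash equilibrium.
Nexon's best replies: X→Alpha; Y→Beta; Z→Alpha.
Orbyt's best replies: Alpha→Y; Beta→Y; Gamma→Y.
Only (Beta, Y) has each player best-responding; Nash payoffs (7, 6).
Orbyt earns 6 sequentially versus 6 at the Nash outcome: unchanged.

unchanged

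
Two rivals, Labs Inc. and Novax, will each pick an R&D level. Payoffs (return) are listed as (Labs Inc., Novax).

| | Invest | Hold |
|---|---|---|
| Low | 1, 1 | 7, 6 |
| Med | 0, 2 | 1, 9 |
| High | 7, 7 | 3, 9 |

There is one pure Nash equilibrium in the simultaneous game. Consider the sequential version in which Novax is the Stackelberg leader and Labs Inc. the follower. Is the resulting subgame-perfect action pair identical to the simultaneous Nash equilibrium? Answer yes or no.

Labs Inc. best-responds to each possible Novax move:
- Invest: BR = High, leader payoff 7.
- Hold: BR = Low, leader payoff 6.
Novax's induced payoffs are 7, 6, so Novax commits to Invest. Subgame-perfect outcome: (High, Invest) with payoffs (7, 7).
Now find the simultaneous Nash equilibrium.
Labs Inc.'s best replies: Invest→High; Hold→Low.
Novax's best replies: Low→Hold; Med→Hold; High→Hold.
Only (Low, Hold) has each player best-responding; Nash payoffs (7, 6).
Sequential outcome (High, Invest) differs from the Nash profile (Low, Hold).

no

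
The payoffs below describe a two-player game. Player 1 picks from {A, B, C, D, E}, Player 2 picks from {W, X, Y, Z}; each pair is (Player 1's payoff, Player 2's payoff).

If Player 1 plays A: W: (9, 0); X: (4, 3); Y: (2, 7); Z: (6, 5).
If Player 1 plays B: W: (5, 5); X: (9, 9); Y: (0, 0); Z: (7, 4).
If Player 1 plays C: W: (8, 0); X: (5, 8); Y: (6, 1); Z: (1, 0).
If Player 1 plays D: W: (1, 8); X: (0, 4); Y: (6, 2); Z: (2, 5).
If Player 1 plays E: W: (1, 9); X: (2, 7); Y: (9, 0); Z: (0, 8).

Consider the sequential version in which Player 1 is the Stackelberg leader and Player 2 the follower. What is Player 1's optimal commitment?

B

Backward induction with Player 1 moving first.
- A: BR = Y, leader payoff 2.
- B: BR = X, leader payoff 9.
- C: BR = X, leader payoff 5.
- D: BR = W, leader payoff 1.
- E: BR = W, leader payoff 1.
Maximizing over 2, 9, 5, 1, 1, Player 1 chooses B. Subgame-perfect outcome: (B, X) with payoffs (9, 9).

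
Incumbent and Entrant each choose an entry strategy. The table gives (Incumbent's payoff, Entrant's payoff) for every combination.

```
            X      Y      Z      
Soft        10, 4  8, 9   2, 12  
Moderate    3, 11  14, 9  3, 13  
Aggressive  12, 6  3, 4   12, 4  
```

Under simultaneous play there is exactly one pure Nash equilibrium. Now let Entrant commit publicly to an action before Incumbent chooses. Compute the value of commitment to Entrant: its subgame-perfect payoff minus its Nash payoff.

3

Backward induction with Entrant moving first.
- X: Incumbent compares 10, 3, 12 and picks Aggressive; Entrant would get 6.
- Y: Incumbent compares 8, 14, 3 and picks Moderate; Entrant would get 9.
- Z: Incumbent compares 2, 3, 12 and picks Aggressive; Entrant would get 4.
Among 6, 9, 4, the best is 9 at Y. Subgame-perfect outcome: (Moderate, Y) with payoffs (14, 9).
Under simultaneous play:
Incumbent's best replies: X→Aggressive; Y→Moderate; Z→Aggressive.
Entrant's best replies: Soft→Z; Moderate→Z; Aggressive→X.
Only (Aggressive, X) has each player best-responding; Nash payoffs (12, 6).
Entrant's commitment gain: 9 − 6 = 3.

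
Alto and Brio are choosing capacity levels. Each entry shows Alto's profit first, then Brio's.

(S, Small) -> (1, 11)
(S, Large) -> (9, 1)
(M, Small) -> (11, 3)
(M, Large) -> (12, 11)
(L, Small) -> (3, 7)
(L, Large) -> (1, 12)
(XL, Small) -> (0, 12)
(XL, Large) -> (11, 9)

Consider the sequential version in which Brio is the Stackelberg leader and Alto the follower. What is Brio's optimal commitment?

Large

Work backward from Alto's decision.
- Small: BR = M, leader payoff 3.
- Large: BR = M, leader payoff 11.
Among 3, 11, the best is 11 at Large. Subgame-perfect outcome: (M, Large) with payoffs (12, 11).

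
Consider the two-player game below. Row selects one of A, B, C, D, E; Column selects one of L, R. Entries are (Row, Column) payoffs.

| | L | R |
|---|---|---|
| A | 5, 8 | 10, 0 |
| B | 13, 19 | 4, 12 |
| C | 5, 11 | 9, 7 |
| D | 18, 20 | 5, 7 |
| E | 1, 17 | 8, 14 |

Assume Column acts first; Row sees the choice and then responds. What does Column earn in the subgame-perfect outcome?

Backward induction with Column moving first.
- L → Row plays D (best of 5, 13, 5, 18, 1); Column gets 20.
- R → Row plays A (best of 10, 4, 9, 5, 8); Column gets 0.
Maximizing over 20, 0, Column chooses L. Subgame-perfect outcome: (D, L) with payoffs (18, 20).

20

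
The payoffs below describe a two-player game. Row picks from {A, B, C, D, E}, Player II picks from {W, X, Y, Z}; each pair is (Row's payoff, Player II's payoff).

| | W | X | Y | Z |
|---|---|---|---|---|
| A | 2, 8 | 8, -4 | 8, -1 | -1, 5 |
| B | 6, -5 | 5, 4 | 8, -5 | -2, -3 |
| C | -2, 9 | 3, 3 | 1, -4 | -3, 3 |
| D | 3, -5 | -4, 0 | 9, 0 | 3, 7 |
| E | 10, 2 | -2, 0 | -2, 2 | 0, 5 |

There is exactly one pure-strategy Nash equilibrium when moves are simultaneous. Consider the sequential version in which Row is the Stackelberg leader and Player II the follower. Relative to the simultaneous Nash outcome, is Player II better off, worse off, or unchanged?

worse off

Work backward from Player II's decision.
- A: Player II compares 8, -4, -1, 5 and picks W; Row would get 2.
- B: Player II compares -5, 4, -5, -3 and picks X; Row would get 5.
- C: Player II compares 9, 3, -4, 3 and picks W; Row would get -2.
- D: Player II compares -5, 0, 0, 7 and picks Z; Row would get 3.
- E: Player II compares 2, 0, 2, 5 and picks Z; Row would get 0.
Among 2, 5, -2, 3, 0, the best is 5 at B. Subgame-perfect outcome: (B, X) with payoffs (5, 4).
Now find the simultaneous Nash equilibrium.
Row's best replies: W→E; X→A; Y→D; Z→D.
Player II's best replies: A→W; B→X; C→W; D→Z; E→Z.
Only (D, Z) has each player best-responding; Nash payoffs (3, 7).
Player II earns 4 sequentially versus 7 at the Nash outcome: worse off.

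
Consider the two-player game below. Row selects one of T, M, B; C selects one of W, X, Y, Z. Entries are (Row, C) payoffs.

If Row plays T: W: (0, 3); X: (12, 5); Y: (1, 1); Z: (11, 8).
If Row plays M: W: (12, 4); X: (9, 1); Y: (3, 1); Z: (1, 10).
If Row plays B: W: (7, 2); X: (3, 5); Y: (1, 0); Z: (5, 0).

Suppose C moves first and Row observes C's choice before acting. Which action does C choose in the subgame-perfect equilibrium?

Z

Solve by backward induction (C leads).
- W: Row compares 0, 12, 7 and picks M; C would get 4.
- X: Row compares 12, 9, 3 and picks T; C would get 5.
- Y: Row compares 1, 3, 1 and picks M; C would get 1.
- Z: Row compares 11, 1, 5 and picks T; C would get 8.
Maximizing over 4, 5, 1, 8, C chooses Z. Subgame-perfect outcome: (T, Z) with payoffs (11, 8).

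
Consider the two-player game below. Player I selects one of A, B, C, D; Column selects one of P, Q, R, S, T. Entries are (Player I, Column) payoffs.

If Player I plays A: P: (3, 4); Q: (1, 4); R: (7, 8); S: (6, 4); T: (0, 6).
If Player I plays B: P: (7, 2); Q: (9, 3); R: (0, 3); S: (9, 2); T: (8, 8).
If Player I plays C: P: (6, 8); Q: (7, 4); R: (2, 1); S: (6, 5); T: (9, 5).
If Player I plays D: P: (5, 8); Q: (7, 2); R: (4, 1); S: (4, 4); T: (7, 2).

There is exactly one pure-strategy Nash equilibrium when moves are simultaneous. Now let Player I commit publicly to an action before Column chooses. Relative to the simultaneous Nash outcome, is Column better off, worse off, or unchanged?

unchanged

Work backward from Column's decision.
- A: BR = R, leader payoff 7.
- B: BR = T, leader payoff 8.
- C: BR = P, leader payoff 6.
- D: BR = P, leader payoff 5.
Player I's induced payoffs are 7, 8, 6, 5, so Player I commits to B. Subgame-perfect outcome: (B, T) with payoffs (8, 8).
Now find the simultaneous Nash equilibrium.
Player I's best replies: P→B; Q→B; R→A; S→B; T→C.
Column's best replies: A→R; B→T; C→P; D→P.
Only (A, R) has each player best-responding; Nash payoffs (7, 8).
Column earns 8 sequentially versus 8 at the Nash outcome: unchanged.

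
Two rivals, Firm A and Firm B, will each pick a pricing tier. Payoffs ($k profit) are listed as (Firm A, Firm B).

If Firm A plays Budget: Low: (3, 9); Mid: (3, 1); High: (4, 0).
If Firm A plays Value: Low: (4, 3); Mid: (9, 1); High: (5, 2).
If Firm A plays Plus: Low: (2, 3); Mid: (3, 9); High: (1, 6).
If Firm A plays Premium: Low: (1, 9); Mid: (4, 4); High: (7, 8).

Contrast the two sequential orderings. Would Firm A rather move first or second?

If Firm A leads: Firm B's best replies are Budget→Low, Value→Low, Plus→Mid, Premium→Low; Firm A's induced payoffs 3, 4, 3, 1; outcome (Value, Low), payoffs (4, 3).
If Firm B leads: Firm A's best replies are Low→Value, Mid→Value, High→Premium; Firm B's induced payoffs 3, 1, 8; outcome (Premium, High), payoffs (7, 8).
Firm A gets 4 moving first and 7 moving second, so Firm A prefers to move second.

second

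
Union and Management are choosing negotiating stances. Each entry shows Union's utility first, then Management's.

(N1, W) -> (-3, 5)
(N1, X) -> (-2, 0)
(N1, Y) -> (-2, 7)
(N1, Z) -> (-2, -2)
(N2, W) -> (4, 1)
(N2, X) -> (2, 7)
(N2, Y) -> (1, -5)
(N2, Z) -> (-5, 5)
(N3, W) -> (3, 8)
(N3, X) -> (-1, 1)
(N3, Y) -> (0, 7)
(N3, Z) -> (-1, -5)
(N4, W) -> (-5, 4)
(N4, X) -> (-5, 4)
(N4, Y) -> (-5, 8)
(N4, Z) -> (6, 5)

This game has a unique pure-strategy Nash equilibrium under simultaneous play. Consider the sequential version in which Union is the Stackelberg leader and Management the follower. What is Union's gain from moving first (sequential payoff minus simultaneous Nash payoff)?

1

Backward induction with Union moving first.
- N1: Management compares 5, 0, 7, -2 and picks Y; Union would get -2.
- N2: Management compares 1, 7, -5, 5 and picks X; Union would get 2.
- N3: Management compares 8, 1, 7, -5 and picks W; Union would get 3.
- N4: Management compares 4, 4, 8, 5 and picks Y; Union would get -5.
Maximizing over -2, 2, 3, -5, Union chooses N3. Subgame-perfect outcome: (N3, W) with payoffs (3, 8).
For the simultaneous game, intersect best replies.
Union's best replies: W→N2; X→N2; Y→N2; Z→N4.
Management's best replies: N1→Y; N2→X; N3→W; N4→Y.
Only (N2, X) has each player best-responding; Nash payoffs (2, 7).
Union's commitment gain: 3 − 2 = 1.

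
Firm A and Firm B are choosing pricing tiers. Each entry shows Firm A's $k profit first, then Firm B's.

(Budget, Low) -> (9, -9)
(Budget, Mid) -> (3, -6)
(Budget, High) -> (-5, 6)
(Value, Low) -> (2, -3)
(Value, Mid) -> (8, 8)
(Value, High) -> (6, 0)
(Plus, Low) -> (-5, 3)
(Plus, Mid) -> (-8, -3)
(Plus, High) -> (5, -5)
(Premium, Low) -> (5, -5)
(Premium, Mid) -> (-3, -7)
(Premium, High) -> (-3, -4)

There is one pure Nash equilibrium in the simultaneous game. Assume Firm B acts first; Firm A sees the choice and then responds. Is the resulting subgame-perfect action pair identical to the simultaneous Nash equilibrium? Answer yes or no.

Firm A best-responds to each possible Firm B move:
- Low → Firm A plays Budget (best of 9, 2, -5, 5); Firm B gets -9.
- Mid → Firm A plays Value (best of 3, 8, -8, -3); Firm B gets 8.
- High → Firm A plays Value (best of -5, 6, 5, -3); Firm B gets 0.
Among -9, 8, 0, the best is 8 at Mid. Subgame-perfect outcome: (Value, Mid) with payoffs (8, 8).
Now find the simultaneous Nash equilibrium.
Firm A's best replies: Low→Budget; Mid→Value; High→Value.
Firm B's best replies: Budget→High; Value→Mid; Plus→Low; Premium→High.
Only (Value, Mid) has each player best-responding; Nash payoffs (8, 8).
Sequential outcome (Value, Mid) coincides with the Nash profile (Value, Mid).

yes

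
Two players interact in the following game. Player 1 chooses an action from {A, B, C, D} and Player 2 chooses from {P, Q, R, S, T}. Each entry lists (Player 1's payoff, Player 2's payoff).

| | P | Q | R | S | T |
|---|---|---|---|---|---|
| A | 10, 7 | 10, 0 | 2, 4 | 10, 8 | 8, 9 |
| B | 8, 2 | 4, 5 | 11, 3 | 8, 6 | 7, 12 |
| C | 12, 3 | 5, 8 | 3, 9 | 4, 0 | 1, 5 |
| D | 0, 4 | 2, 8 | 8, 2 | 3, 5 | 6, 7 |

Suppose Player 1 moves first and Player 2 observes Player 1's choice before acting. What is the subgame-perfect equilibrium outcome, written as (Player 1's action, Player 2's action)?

(A, T)

Player 2 best-responds to each possible Player 1 move:
- A: BR = T, leader payoff 8.
- B: BR = T, leader payoff 7.
- C: BR = R, leader payoff 3.
- D: BR = Q, leader payoff 2.
Maximizing over 8, 7, 3, 2, Player 1 chooses A. Subgame-perfect outcome: (A, T) with payoffs (8, 9).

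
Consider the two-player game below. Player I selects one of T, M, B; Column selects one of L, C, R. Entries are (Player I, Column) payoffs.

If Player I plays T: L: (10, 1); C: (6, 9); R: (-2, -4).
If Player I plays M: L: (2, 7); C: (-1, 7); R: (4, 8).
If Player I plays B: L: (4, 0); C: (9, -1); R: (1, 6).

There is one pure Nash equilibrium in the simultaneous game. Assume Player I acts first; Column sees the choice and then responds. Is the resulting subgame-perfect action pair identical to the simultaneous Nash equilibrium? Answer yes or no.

Solve by backward induction (Player I leads).
- T: Column compares 1, 9, -4 and picks C; Player I would get 6.
- M: Column compares 7, 7, 8 and picks R; Player I would get 4.
- B: Column compares 0, -1, 6 and picks R; Player I would get 1.
Player I's induced payoffs are 6, 4, 1, so Player I commits to T. Subgame-perfect outcome: (T, C) with payoffs (6, 9).
Now find the simultaneous Nash equilibrium.
Player I's best replies: L→T; C→B; R→M.
Column's best replies: T→C; M→R; B→R.
The unique mutual best reply is (M, R), giving (4, 8).
Sequential outcome (T, C) differs from the Nash profile (M, R).

no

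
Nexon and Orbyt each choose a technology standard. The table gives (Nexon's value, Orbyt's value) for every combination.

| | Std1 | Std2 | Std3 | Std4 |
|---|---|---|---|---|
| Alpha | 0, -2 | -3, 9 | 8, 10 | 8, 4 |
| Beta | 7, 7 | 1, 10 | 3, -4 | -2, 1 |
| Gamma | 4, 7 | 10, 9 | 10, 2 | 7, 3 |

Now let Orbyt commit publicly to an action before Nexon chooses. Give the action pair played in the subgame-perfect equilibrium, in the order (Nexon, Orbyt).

(Gamma, Std2)

Solve by backward induction (Orbyt leads).
- Std1: BR = Beta, leader payoff 7.
- Std2: BR = Gamma, leader payoff 9.
- Std3: BR = Gamma, leader payoff 2.
- Std4: BR = Alpha, leader payoff 4.
Orbyt's induced payoffs are 7, 9, 2, 4, so Orbyt commits to Std2. Subgame-perfect outcome: (Gamma, Std2) with payoffs (10, 9).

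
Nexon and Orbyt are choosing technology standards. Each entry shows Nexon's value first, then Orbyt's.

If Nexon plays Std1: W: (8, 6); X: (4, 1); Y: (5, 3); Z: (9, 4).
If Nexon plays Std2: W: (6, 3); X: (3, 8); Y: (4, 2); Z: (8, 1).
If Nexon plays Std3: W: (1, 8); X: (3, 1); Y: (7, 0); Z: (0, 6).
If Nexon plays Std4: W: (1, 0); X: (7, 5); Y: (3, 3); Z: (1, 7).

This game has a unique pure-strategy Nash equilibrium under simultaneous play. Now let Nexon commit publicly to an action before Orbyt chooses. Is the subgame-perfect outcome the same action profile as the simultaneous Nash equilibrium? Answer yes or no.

yes

Solve by backward induction (Nexon leads).
- Std1: Orbyt compares 6, 1, 3, 4 and picks W; Nexon would get 8.
- Std2: Orbyt compares 3, 8, 2, 1 and picks X; Nexon would get 3.
- Std3: Orbyt compares 8, 1, 0, 6 and picks W; Nexon would get 1.
- Std4: Orbyt compares 0, 5, 3, 7 and picks Z; Nexon would get 1.
Nexon's induced payoffs are 8, 3, 1, 1, so Nexon commits to Std1. Subgame-perfect outcome: (Std1, W) with payoffs (8, 6).
Under simultaneous play:
Nexon's best replies: W→Std1; X→Std4; Y→Std3; Z→Std1.
Orbyt's best replies: Std1→W; Std2→X; Std3→W; Std4→Z.
Only (Std1, W) has each player best-responding; Nash payoffs (8, 6).
Sequential outcome (Std1, W) coincides with the Nash profile (Std1, W).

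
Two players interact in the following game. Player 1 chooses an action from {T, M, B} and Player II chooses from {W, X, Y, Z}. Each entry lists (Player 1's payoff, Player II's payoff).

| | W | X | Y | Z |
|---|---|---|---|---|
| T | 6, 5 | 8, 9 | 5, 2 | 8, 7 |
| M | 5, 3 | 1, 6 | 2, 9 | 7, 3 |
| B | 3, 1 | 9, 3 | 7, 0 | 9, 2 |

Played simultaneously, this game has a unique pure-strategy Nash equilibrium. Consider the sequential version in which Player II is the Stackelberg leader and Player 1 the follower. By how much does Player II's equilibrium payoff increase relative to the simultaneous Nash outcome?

Solve by backward induction (Player II leads).
- W → Player 1 plays T (best of 6, 5, 3); Player II gets 5.
- X → Player 1 plays B (best of 8, 1, 9); Player II gets 3.
- Y → Player 1 plays B (best of 5, 2, 7); Player II gets 0.
- Z → Player 1 plays B (best of 8, 7, 9); Player II gets 2.
Maximizing over 5, 3, 0, 2, Player II chooses W. Subgame-perfect outcome: (T, W) with payoffs (6, 5).
Under simultaneous play:
Player 1's best replies: W→T; X→B; Y→B; Z→B.
Player II's best replies: T→X; M→Y; B→X.
Only (B, X) has each player best-responding; Nash payoffs (9, 3).
Player II's commitment gain: 5 − 3 = 2.

2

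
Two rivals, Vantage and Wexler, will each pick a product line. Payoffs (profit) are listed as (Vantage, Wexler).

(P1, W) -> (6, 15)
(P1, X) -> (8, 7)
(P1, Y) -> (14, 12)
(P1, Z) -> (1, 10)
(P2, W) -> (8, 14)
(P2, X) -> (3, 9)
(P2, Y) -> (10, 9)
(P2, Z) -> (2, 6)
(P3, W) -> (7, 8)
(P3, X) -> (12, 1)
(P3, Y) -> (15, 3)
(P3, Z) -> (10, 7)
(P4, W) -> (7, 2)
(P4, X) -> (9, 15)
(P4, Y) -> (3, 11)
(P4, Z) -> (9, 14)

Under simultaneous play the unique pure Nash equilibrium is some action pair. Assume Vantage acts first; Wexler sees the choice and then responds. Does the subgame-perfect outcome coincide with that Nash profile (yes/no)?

no

Wexler best-responds to each possible Vantage move:
- P1 → Wexler plays W (best of 15, 7, 12, 10); Vantage gets 6.
- P2 → Wexler plays W (best of 14, 9, 9, 6); Vantage gets 8.
- P3 → Wexler plays W (best of 8, 1, 3, 7); Vantage gets 7.
- P4 → Wexler plays X (best of 2, 15, 11, 14); Vantage gets 9.
Vantage's induced payoffs are 6, 8, 7, 9, so Vantage commits to P4. Subgame-perfect outcome: (P4, X) with payoffs (9, 15).
For the simultaneous game, intersect best replies.
Vantage's best replies: W→P2; X→P3; Y→P3; Z→P3.
Wexler's best replies: P1→W; P2→W; P3→W; P4→X.
The unique mutual best reply is (P2, W), giving (8, 14).
Sequential outcome (P4, X) differs from the Nash profile (P2, W).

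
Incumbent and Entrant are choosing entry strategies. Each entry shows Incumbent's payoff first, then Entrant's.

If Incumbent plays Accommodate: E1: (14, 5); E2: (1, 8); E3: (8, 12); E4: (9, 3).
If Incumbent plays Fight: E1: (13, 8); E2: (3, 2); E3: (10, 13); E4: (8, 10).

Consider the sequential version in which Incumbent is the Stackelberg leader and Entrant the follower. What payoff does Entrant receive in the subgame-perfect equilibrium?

Backward induction with Incumbent moving first.
- Accommodate: Entrant compares 5, 8, 12, 3 and picks E3; Incumbent would get 8.
- Fight: Entrant compares 8, 2, 13, 10 and picks E3; Incumbent would get 10.
Maximizing over 8, 10, Incumbent chooses Fight. Subgame-perfect outcome: (Fight, E3) with payoffs (10, 13).

13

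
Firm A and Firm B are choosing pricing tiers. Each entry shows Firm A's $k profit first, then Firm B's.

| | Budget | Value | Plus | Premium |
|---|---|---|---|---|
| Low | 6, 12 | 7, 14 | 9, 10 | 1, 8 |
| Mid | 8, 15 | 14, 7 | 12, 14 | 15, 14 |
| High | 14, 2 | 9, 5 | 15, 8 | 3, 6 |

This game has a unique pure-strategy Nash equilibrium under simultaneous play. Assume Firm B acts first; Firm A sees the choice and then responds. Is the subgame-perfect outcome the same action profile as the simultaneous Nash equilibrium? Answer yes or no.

no

Firm A best-responds to each possible Firm B move:
- Budget: Firm A compares 6, 8, 14 and picks High; Firm B would get 2.
- Value: Firm A compares 7, 14, 9 and picks Mid; Firm B would get 7.
- Plus: Firm A compares 9, 12, 15 and picks High; Firm B would get 8.
- Premium: Firm A compares 1, 15, 3 and picks Mid; Firm B would get 14.
Among 2, 7, 8, 14, the best is 14 at Premium. Subgame-perfect outcome: (Mid, Premium) with payoffs (15, 14).
For the simultaneous game, intersect best replies.
Firm A's best replies: Budget→High; Value→Mid; Plus→High; Premium→Mid.
Firm B's best replies: Low→Value; Mid→Budget; High→Plus.
Only (High, Plus) has each player best-responding; Nash payoffs (15, 8).
Sequential outcome (Mid, Premium) differs from the Nash profile (High, Plus).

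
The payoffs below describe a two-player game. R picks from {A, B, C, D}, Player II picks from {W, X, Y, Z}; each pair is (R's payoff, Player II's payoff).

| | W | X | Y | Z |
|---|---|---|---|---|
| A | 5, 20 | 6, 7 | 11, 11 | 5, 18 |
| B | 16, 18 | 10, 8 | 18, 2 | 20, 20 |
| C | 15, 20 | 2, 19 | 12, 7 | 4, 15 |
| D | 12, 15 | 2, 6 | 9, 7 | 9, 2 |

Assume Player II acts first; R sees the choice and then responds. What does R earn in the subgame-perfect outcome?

20

Backward induction with Player II moving first.
- W: BR = B, leader payoff 18.
- X: BR = B, leader payoff 8.
- Y: BR = B, leader payoff 2.
- Z: BR = B, leader payoff 20.
Among 18, 8, 2, 20, the best is 20 at Z. Subgame-perfect outcome: (B, Z) with payoffs (20, 20).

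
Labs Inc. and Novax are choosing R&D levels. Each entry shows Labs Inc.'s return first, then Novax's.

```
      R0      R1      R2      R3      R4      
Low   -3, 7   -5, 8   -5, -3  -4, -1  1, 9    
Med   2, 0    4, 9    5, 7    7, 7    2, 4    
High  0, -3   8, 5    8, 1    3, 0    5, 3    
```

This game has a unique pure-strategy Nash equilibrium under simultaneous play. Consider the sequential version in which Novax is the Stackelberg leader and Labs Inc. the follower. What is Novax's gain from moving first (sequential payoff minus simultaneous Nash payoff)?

2

Labs Inc. best-responds to each possible Novax move:
- R0 → Labs Inc. plays Med (best of -3, 2, 0); Novax gets 0.
- R1 → Labs Inc. plays High (best of -5, 4, 8); Novax gets 5.
- R2 → Labs Inc. plays High (best of -5, 5, 8); Novax gets 1.
- R3 → Labs Inc. plays Med (best of -4, 7, 3); Novax gets 7.
- R4 → Labs Inc. plays High (best of 1, 2, 5); Novax gets 3.
Among 0, 5, 1, 7, 3, the best is 7 at R3. Subgame-perfect outcome: (Med, R3) with payoffs (7, 7).
Now find the simultaneous Nash equilibrium.
Labs Inc.'s best replies: R0→Med; R1→High; R2→High; R3→Med; R4→High.
Novax's best replies: Low→R4; Med→R1; High→R1.
The unique mutual best reply is (High, R1), giving (8, 5).
Novax's commitment gain: 7 − 5 = 2.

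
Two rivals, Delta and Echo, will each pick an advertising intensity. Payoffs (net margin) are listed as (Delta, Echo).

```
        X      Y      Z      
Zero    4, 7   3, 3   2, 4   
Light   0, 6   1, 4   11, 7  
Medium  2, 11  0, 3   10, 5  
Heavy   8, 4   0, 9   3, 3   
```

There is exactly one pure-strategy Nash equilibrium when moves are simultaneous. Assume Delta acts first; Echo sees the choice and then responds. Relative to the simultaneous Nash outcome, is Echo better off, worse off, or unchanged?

Backward induction with Delta moving first.
- Zero: BR = X, leader payoff 4.
- Light: BR = Z, leader payoff 11.
- Medium: BR = X, leader payoff 2.
- Heavy: BR = Y, leader payoff 0.
Maximizing over 4, 11, 2, 0, Delta chooses Light. Subgame-perfect outcome: (Light, Z) with payoffs (11, 7).
Under simultaneous play:
Delta's best replies: X→Heavy; Y→Zero; Z→Light.
Echo's best replies: Zero→X; Light→Z; Medium→X; Heavy→Y.
Only (Light, Z) has each player best-responding; Nash payoffs (11, 7).
Echo earns 7 sequentially versus 7 at the Nash outcome: unchanged.

unchanged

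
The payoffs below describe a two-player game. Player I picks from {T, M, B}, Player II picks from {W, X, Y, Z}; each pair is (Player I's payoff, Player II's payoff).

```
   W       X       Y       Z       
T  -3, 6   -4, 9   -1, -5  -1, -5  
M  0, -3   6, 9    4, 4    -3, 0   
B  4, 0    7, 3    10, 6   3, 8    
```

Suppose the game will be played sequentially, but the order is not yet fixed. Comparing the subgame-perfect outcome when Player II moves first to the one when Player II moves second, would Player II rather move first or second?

second

If Player I leads: Player II's best replies are T→X, M→X, B→Z; Player I's induced payoffs -4, 6, 3; outcome (M, X), payoffs (6, 9).
If Player II leads: Player I's best replies are W→B, X→B, Y→B, Z→B; Player II's induced payoffs 0, 3, 6, 8; outcome (B, Z), payoffs (3, 8).
Player II gets 8 moving first and 9 moving second, so Player II prefers to move second.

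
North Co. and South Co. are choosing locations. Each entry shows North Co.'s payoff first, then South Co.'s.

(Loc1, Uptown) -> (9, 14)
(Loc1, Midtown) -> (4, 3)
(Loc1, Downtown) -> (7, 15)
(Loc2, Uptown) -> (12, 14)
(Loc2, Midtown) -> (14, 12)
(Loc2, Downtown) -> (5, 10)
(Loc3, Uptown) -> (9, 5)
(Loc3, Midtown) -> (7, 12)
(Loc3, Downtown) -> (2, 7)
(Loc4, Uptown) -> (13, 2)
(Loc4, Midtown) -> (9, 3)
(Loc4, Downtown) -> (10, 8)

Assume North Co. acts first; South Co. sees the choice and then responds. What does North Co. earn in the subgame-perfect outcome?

Solve by backward induction (North Co. leads).
- Loc1: BR = Downtown, leader payoff 7.
- Loc2: BR = Uptown, leader payoff 12.
- Loc3: BR = Midtown, leader payoff 7.
- Loc4: BR = Downtown, leader payoff 10.
Maximizing over 7, 12, 7, 10, North Co. chooses Loc2. Subgame-perfect outcome: (Loc2, Uptown) with payoffs (12, 14).

12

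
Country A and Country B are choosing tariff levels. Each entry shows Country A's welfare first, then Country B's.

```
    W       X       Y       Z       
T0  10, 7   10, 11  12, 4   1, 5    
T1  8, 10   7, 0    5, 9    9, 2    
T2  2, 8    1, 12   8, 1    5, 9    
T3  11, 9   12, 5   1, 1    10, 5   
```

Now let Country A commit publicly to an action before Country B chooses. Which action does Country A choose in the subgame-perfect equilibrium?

Solve by backward induction (Country A leads).
- T0: Country B compares 7, 11, 4, 5 and picks X; Country A would get 10.
- T1: Country B compares 10, 0, 9, 2 and picks W; Country A would get 8.
- T2: Country B compares 8, 12, 1, 9 and picks X; Country A would get 1.
- T3: Country B compares 9, 5, 1, 5 and picks W; Country A would get 11.
Maximizing over 10, 8, 1, 11, Country A chooses T3. Subgame-perfect outcome: (T3, W) with payoffs (11, 9).

T3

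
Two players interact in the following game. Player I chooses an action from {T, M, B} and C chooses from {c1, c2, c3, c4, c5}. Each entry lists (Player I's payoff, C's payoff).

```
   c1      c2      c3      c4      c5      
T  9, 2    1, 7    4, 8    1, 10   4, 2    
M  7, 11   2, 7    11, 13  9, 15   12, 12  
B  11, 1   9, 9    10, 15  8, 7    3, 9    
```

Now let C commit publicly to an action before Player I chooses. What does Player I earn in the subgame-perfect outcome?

9

Solve by backward induction (C leads).
- c1: BR = B, leader payoff 1.
- c2: BR = B, leader payoff 9.
- c3: BR = M, leader payoff 13.
- c4: BR = M, leader payoff 15.
- c5: BR = M, leader payoff 12.
Maximizing over 1, 9, 13, 15, 12, C chooses c4. Subgame-perfect outcome: (M, c4) with payoffs (9, 15).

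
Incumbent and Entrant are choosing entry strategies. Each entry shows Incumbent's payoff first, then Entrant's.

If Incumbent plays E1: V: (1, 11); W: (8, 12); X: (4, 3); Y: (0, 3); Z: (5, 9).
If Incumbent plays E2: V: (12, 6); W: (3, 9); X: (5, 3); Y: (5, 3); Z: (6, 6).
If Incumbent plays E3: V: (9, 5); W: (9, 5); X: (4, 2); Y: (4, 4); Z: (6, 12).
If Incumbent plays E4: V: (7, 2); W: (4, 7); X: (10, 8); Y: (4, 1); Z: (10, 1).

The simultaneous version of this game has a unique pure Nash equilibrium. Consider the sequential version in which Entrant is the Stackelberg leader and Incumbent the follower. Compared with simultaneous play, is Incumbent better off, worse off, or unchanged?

unchanged

Incumbent best-responds to each possible Entrant move:
- V: Incumbent compares 1, 12, 9, 7 and picks E2; Entrant would get 6.
- W: Incumbent compares 8, 3, 9, 4 and picks E3; Entrant would get 5.
- X: Incumbent compares 4, 5, 4, 10 and picks E4; Entrant would get 8.
- Y: Incumbent compares 0, 5, 4, 4 and picks E2; Entrant would get 3.
- Z: Incumbent compares 5, 6, 6, 10 and picks E4; Entrant would get 1.
Entrant's induced payoffs are 6, 5, 8, 3, 1, so Entrant commits to X. Subgame-perfect outcome: (E4, X) with payoffs (10, 8).
Now find the simultaneous Nash equilibrium.
Incumbent's best replies: V→E2; W→E3; X→E4; Y→E2; Z→E4.
Entrant's best replies: E1→W; E2→W; E3→Z; E4→X.
Only (E4, X) has each player best-responding; Nash payoffs (10, 8).
Incumbent earns 10 sequentially versus 10 at the Nash outcome: unchanged.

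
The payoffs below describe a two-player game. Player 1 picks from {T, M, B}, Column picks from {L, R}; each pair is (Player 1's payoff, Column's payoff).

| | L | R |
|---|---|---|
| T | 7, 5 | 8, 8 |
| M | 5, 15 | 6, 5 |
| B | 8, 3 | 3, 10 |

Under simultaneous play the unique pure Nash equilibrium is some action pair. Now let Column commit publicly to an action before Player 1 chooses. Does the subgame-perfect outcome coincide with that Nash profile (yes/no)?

Work backward from Player 1's decision.
- L → Player 1 plays B (best of 7, 5, 8); Column gets 3.
- R → Player 1 plays T (best of 8, 6, 3); Column gets 8.
Column's induced payoffs are 3, 8, so Column commits to R. Subgame-perfect outcome: (T, R) with payoffs (8, 8).
Now find the simultaneous Nash equilibrium.
Player 1's best replies: L→B; R→T.
Column's best replies: T→R; M→L; B→R.
The unique mutual best reply is (T, R), giving (8, 8).
Sequential outcome (T, R) coincides with the Nash profile (T, R).

yes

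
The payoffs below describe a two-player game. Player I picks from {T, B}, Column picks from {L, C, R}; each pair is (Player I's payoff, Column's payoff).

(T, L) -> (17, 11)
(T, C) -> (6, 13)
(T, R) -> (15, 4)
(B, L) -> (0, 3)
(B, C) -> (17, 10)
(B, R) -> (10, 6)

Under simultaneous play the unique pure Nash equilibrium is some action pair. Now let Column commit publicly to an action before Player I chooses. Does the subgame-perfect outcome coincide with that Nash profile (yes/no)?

Player I best-responds to each possible Column move:
- L: Player I compares 17, 0 and picks T; Column would get 11.
- C: Player I compares 6, 17 and picks B; Column would get 10.
- R: Player I compares 15, 10 and picks T; Column would get 4.
Among 11, 10, 4, the best is 11 at L. Subgame-perfect outcome: (T, L) with payoffs (17, 11).
For the simultaneous game, intersect best replies.
Player I's best replies: L→T; C→B; R→T.
Column's best replies: T→C; B→C.
The unique mutual best reply is (B, C), giving (17, 10).
Sequential outcome (T, L) differs from the Nash profile (B, C).

no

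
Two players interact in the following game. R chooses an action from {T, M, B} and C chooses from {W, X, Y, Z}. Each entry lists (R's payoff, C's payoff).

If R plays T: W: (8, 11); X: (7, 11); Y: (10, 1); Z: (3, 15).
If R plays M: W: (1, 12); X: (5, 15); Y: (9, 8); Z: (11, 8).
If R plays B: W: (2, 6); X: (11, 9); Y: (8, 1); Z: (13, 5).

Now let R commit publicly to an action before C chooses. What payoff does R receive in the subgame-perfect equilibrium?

C best-responds to each possible R move:
- T: BR = Z, leader payoff 3.
- M: BR = X, leader payoff 5.
- B: BR = X, leader payoff 11.
R's induced payoffs are 3, 5, 11, so R commits to B. Subgame-perfect outcome: (B, X) with payoffs (11, 9).

11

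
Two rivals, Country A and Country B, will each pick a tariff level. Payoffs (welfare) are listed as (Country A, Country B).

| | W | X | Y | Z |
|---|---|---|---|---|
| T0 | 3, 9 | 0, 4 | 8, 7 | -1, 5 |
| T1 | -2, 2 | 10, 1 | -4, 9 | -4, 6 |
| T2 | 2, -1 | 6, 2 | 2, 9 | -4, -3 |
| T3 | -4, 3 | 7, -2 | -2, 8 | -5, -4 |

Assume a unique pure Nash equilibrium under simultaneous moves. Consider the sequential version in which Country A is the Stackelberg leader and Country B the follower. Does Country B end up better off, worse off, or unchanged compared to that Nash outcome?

Solve by backward induction (Country A leads).
- T0: Country B compares 9, 4, 7, 5 and picks W; Country A would get 3.
- T1: Country B compares 2, 1, 9, 6 and picks Y; Country A would get -4.
- T2: Country B compares -1, 2, 9, -3 and picks Y; Country A would get 2.
- T3: Country B compares 3, -2, 8, -4 and picks Y; Country A would get -2.
Among 3, -4, 2, -2, the best is 3 at T0. Subgame-perfect outcome: (T0, W) with payoffs (3, 9).
Now find the simultaneous Nash equilibrium.
Country A's best replies: W→T0; X→T1; Y→T0; Z→T0.
Country B's best replies: T0→W; T1→Y; T2→Y; T3→Y.
Only (T0, W) has each player best-responding; Nash payoffs (3, 9).
Country B earns 9 sequentially versus 9 at the Nash outcome: unchanged.

unchanged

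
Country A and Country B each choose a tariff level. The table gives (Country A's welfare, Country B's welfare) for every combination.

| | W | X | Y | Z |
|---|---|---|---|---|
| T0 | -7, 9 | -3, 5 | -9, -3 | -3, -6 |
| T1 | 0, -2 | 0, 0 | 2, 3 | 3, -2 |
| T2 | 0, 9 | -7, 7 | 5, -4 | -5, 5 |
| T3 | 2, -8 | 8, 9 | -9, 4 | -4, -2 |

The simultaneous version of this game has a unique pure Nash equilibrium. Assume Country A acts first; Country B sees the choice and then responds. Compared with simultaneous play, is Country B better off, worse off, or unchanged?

Backward induction with Country A moving first.
- T0: BR = W, leader payoff -7.
- T1: BR = Y, leader payoff 2.
- T2: BR = W, leader payoff 0.
- T3: BR = X, leader payoff 8.
Among -7, 2, 0, 8, the best is 8 at T3. Subgame-perfect outcome: (T3, X) with payoffs (8, 9).
Under simultaneous play:
Country A's best replies: W→T3; X→T3; Y→T2; Z→T1.
Country B's best replies: T0→W; T1→Y; T2→W; T3→X.
Only (T3, X) has each player best-responding; Nash payoffs (8, 9).
Country B earns 9 sequentially versus 9 at the Nash outcome: unchanged.

unchanged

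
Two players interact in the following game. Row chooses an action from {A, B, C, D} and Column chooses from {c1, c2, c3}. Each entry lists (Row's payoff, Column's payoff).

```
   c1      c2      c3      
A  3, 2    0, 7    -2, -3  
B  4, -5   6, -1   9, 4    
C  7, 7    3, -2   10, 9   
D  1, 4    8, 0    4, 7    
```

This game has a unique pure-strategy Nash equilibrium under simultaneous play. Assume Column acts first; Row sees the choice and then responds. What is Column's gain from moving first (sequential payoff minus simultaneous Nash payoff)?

Solve by backward induction (Column leads).
- c1: Row compares 3, 4, 7, 1 and picks C; Column would get 7.
- c2: Row compares 0, 6, 3, 8 and picks D; Column would get 0.
- c3: Row compares -2, 9, 10, 4 and picks C; Column would get 9.
Maximizing over 7, 0, 9, Column chooses c3. Subgame-perfect outcome: (C, c3) with payoffs (10, 9).
Under simultaneous play:
Row's best replies: c1→C; c2→D; c3→C.
Column's best replies: A→c2; B→c3; C→c3; D→c3.
Only (C, c3) has each player best-responding; Nash payoffs (10, 9).
Column's commitment gain: 9 − 9 = 0.

0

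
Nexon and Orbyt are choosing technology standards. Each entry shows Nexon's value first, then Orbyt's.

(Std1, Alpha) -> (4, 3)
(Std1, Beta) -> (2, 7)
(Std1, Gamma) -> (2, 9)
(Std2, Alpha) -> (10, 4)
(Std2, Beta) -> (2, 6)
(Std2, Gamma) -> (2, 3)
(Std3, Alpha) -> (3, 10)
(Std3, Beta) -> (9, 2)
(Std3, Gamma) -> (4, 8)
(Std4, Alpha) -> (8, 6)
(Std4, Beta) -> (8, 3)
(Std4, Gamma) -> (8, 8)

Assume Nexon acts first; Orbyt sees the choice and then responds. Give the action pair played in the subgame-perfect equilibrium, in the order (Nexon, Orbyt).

Solve by backward induction (Nexon leads).
- Std1: Orbyt compares 3, 7, 9 and picks Gamma; Nexon would get 2.
- Std2: Orbyt compares 4, 6, 3 and picks Beta; Nexon would get 2.
- Std3: Orbyt compares 10, 2, 8 and picks Alpha; Nexon would get 3.
- Std4: Orbyt compares 6, 3, 8 and picks Gamma; Nexon would get 8.
Among 2, 2, 3, 8, the best is 8 at Std4. Subgame-perfect outcome: (Std4, Gamma) with payoffs (8, 8).

(Std4, Gamma)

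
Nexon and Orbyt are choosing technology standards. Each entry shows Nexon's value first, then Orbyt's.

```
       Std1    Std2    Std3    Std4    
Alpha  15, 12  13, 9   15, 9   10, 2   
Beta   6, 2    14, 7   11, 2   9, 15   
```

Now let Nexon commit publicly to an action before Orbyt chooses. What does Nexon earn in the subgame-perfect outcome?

15

Work backward from Orbyt's decision.
- Alpha: Orbyt compares 12, 9, 9, 2 and picks Std1; Nexon would get 15.
- Beta: Orbyt compares 2, 7, 2, 15 and picks Std4; Nexon would get 9.
Nexon's induced payoffs are 15, 9, so Nexon commits to Alpha. Subgame-perfect outcome: (Alpha, Std1) with payoffs (15, 12).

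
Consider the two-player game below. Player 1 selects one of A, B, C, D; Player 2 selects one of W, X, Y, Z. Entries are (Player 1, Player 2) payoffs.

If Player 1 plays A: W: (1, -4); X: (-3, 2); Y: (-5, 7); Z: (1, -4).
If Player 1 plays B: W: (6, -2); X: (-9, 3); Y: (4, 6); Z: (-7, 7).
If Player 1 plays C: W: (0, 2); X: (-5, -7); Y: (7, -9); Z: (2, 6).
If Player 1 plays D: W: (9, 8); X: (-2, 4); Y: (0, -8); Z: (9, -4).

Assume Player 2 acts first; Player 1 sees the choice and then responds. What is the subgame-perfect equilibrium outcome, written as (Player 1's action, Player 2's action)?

(D, W)

Solve by backward induction (Player 2 leads).
- W → Player 1 plays D (best of 1, 6, 0, 9); Player 2 gets 8.
- X → Player 1 plays D (best of -3, -9, -5, -2); Player 2 gets 4.
- Y → Player 1 plays C (best of -5, 4, 7, 0); Player 2 gets -9.
- Z → Player 1 plays D (best of 1, -7, 2, 9); Player 2 gets -4.
Maximizing over 8, 4, -9, -4, Player 2 chooses W. Subgame-perfect outcome: (D, W) with payoffs (9, 8).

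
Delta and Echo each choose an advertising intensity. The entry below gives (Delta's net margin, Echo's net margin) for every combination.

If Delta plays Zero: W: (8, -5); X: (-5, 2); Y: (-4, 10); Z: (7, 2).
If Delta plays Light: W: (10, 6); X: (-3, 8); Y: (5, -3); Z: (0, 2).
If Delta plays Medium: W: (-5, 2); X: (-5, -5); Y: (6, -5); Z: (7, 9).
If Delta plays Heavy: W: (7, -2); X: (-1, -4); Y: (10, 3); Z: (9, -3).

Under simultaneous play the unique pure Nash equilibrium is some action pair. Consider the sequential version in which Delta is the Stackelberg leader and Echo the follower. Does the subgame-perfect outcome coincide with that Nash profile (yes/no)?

Work backward from Echo's decision.
- Zero: BR = Y, leader payoff -4.
- Light: BR = X, leader payoff -3.
- Medium: BR = Z, leader payoff 7.
- Heavy: BR = Y, leader payoff 10.
Delta's induced payoffs are -4, -3, 7, 10, so Delta commits to Heavy. Subgame-perfect outcome: (Heavy, Y) with payoffs (10, 3).
Under simultaneous play:
Delta's best replies: W→Light; X→Heavy; Y→Heavy; Z→Heavy.
Echo's best replies: Zero→Y; Light→X; Medium→Z; Heavy→Y.
Only (Heavy, Y) has each player best-responding; Nash payoffs (10, 3).
Sequential outcome (Heavy, Y) coincides with the Nash profile (Heavy, Y).

yes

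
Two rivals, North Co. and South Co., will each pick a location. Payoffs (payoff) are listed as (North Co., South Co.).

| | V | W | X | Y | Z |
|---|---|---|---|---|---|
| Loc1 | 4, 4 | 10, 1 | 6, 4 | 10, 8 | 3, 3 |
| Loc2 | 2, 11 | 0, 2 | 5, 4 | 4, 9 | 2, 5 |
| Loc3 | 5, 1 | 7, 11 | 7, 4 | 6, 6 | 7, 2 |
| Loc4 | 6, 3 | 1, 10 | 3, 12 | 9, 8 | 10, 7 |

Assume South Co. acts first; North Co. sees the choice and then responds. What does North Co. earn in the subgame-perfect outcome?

Solve by backward induction (South Co. leads).
- V: North Co. compares 4, 2, 5, 6 and picks Loc4; South Co. would get 3.
- W: North Co. compares 10, 0, 7, 1 and picks Loc1; South Co. would get 1.
- X: North Co. compares 6, 5, 7, 3 and picks Loc3; South Co. would get 4.
- Y: North Co. compares 10, 4, 6, 9 and picks Loc1; South Co. would get 8.
- Z: North Co. compares 3, 2, 7, 10 and picks Loc4; South Co. would get 7.
Among 3, 1, 4, 8, 7, the best is 8 at Y. Subgame-perfect outcome: (Loc1, Y) with payoffs (10, 8).

10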